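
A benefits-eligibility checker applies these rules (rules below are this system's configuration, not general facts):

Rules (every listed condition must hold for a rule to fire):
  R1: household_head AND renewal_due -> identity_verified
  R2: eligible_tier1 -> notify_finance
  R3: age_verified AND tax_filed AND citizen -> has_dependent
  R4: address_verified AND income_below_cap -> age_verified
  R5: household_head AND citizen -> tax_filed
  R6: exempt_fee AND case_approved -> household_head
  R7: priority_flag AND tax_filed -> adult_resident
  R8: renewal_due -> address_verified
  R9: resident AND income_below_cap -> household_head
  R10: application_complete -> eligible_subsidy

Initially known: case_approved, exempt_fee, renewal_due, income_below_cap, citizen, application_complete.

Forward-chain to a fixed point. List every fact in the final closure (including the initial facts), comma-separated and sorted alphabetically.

Round 1: R6 [exempt_fee AND case_approved -> household_head]; R8 [renewal_due -> address_verified]; R10 [application_complete -> eligible_subsidy]. Adds household_head, address_verified, eligible_subsidy.
Round 2: R1 [household_head AND renewal_due -> identity_verified]; R4 [address_verified AND income_below_cap -> age_verified]; R5 [household_head AND citizen -> tax_filed]. Adds identity_verified, age_verified, tax_filed.
Round 3: R3 [age_verified AND tax_filed AND citizen -> has_dependent]. Adds has_dependent.

address_verified, age_verified, application_complete, case_approved, citizen, eligible_subsidy, exempt_fee, has_dependent, household_head, identity_verified, income_below_cap, renewal_due, tax_filed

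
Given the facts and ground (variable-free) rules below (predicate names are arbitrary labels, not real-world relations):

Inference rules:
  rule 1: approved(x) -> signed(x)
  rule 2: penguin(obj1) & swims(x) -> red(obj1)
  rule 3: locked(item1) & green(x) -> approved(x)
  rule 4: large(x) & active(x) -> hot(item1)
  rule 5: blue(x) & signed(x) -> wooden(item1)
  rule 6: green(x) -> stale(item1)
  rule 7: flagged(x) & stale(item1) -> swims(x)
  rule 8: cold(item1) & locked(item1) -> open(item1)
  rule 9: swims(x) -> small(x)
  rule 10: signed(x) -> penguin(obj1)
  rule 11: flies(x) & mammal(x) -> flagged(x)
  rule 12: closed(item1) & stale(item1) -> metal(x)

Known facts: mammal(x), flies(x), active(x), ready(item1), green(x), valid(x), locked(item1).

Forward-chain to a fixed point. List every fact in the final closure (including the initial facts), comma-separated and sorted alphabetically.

active(x), approved(x), flagged(x), flies(x), green(x), locked(item1), mammal(x), penguin(obj1), ready(item1), red(obj1), signed(x), small(x), stale(item1), swims(x), valid(x)

Round 1: rule 3 [locked(item1) & green(x) -> approved(x)]; rule 6 [green(x) -> stale(item1)]; rule 11 [flies(x) & mammal(x) -> flagged(x)]. Adds approved(x), stale(item1), flagged(x).
Round 2: rule 1 [approved(x) -> signed(x)]; rule 7 [flagged(x) & stale(item1) -> swims(x)]. Adds signed(x), swims(x).
Round 3: rule 9 [swims(x) -> small(x)]; rule 10 [signed(x) -> penguin(obj1)]. Adds small(x), penguin(obj1).
Round 4: rule 2 [penguin(obj1) & swims(x) -> red(obj1)]. Adds red(obj1).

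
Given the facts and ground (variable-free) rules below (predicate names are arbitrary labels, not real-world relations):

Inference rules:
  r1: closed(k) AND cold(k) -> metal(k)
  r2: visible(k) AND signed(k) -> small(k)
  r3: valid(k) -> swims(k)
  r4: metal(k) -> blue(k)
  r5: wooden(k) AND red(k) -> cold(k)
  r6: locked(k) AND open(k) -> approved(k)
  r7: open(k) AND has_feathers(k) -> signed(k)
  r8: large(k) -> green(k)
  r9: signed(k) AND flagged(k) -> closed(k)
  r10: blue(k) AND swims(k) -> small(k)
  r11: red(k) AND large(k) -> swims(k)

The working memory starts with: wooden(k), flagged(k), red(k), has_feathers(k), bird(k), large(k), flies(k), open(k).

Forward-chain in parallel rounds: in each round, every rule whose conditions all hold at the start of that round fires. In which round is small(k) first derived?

5

Round 1 fires r5, r7, r8, r11, giving cold(k), signed(k), green(k), swims(k).
Round 2 fires r9, giving closed(k).
Round 3 fires r1, giving metal(k).
Round 4 fires r4, giving blue(k).
Round 5 fires r10, giving small(k).
small(k) first appears in round 5.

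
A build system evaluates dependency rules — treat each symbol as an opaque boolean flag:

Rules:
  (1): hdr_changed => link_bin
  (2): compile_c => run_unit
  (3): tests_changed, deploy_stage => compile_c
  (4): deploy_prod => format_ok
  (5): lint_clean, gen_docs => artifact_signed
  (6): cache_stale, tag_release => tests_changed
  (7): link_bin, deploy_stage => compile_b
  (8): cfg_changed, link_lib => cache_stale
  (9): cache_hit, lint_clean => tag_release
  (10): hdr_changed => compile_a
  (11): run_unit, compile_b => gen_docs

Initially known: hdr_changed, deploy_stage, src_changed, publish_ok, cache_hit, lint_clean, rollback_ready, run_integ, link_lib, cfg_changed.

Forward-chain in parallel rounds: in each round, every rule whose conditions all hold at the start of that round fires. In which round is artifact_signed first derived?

6

Round 1 fires (1), (8), (9), (10), giving link_bin, cache_stale, tag_release, compile_a.
Round 2 fires (6), (7), giving tests_changed, compile_b.
Round 3 fires (3), giving compile_c.
Round 4 fires (2), giving run_unit.
Round 5 fires (11), giving gen_docs.
Round 6 fires (5), giving artifact_signed.
artifact_signed first appears in round 6.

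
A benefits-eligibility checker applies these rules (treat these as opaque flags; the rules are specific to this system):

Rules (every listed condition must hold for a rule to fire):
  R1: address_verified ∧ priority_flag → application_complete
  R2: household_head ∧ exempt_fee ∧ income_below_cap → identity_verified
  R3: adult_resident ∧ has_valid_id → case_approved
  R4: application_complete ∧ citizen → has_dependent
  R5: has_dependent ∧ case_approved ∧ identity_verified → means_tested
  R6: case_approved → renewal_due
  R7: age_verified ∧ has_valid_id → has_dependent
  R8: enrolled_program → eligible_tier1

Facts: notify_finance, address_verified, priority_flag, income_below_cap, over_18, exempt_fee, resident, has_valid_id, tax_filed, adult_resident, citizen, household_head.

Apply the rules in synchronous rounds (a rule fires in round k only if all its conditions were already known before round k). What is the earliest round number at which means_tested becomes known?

Round 1 — R1, R2, R3, derive application_complete, identity_verified, case_approved.
Round 2 — R4, R6, derive has_dependent, renewal_due.
Round 3 — R5, derive means_tested.
means_tested first appears in round 3.

3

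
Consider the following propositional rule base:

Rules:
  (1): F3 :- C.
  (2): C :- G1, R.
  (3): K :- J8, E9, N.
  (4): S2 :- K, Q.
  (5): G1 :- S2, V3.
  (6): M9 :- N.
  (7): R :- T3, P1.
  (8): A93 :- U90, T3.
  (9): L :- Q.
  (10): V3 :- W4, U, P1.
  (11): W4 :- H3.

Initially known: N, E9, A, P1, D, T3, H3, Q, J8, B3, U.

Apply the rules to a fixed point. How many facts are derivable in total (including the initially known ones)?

Round 1 fires (3), (6), (7), (9), (11), giving K, M9, R, L, W4.
Round 2 fires (4), (10), giving S2, V3.
Round 3 fires (5), giving G1.
Round 4 fires (2), giving C.
Round 5 fires (1), giving F3.
Closure: {A, B3, C, D, E9, F3, G1, H3, J8, K, L, M9, N, P1, Q, R, S2, T3, U, V3, W4} — 21 facts.

21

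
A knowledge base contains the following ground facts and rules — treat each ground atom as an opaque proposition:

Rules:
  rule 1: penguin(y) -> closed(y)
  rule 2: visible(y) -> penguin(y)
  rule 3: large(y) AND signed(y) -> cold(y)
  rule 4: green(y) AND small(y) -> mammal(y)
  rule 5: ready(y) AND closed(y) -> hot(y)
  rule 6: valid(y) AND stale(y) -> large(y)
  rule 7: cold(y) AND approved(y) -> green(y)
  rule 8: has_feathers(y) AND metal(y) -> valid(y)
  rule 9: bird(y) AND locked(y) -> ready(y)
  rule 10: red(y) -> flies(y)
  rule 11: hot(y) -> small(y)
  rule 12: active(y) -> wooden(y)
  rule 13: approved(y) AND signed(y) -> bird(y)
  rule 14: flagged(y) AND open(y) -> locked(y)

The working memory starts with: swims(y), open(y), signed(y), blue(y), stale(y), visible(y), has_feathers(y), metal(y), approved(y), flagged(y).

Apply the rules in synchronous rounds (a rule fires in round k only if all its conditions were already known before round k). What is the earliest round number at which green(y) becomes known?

4

Round 1: rule 2 [visible(y) -> penguin(y)]; rule 8 [has_feathers(y) AND metal(y) -> valid(y)]; rule 13 [approved(y) AND signed(y) -> bird(y)]; rule 14 [flagged(y) AND open(y) -> locked(y)]. Adds penguin(y), valid(y), bird(y), locked(y).
Round 2: rule 1 [penguin(y) -> closed(y)]; rule 6 [valid(y) AND stale(y) -> large(y)]; rule 9 [bird(y) AND locked(y) -> ready(y)]. Adds closed(y), large(y), ready(y).
Round 3: rule 3 [large(y) AND signed(y) -> cold(y)]; rule 5 [ready(y) AND closed(y) -> hot(y)]. Adds cold(y), hot(y).
Round 4: rule 7 [cold(y) AND approved(y) -> green(y)]; rule 11 [hot(y) -> small(y)]. Adds green(y), small(y).
green(y) first appears in round 4.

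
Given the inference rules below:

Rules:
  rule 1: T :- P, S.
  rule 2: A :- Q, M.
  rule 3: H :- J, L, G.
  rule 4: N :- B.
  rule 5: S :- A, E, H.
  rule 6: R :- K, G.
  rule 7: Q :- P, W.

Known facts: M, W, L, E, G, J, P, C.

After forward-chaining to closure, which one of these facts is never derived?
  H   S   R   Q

R

Round 1 — rule 3, rule 7, derive H, Q.
Round 2 — rule 2, derive A.
Round 3 — rule 5, derive S.
Round 4 — rule 1, derive T.
Derived: H (round 1), Q (round 1), S (round 3). R never appears in any round.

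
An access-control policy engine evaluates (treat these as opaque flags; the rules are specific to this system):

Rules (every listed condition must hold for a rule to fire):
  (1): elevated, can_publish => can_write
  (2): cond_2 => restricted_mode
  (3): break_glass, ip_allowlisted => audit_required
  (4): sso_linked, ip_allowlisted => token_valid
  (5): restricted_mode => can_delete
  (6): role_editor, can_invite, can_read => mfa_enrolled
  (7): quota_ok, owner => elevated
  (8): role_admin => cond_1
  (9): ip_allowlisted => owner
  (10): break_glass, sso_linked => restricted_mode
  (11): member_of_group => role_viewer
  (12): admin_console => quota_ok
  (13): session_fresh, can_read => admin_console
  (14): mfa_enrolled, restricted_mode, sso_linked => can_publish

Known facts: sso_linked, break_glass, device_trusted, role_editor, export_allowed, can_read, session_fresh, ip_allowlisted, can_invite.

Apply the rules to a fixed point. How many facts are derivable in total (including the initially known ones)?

20

Round 1: (3) [break_glass, ip_allowlisted => audit_required]; (4) [sso_linked, ip_allowlisted => token_valid]; (6) [role_editor, can_invite, can_read => mfa_enrolled]; (9) [ip_allowlisted => owner]; (10) [break_glass, sso_linked => restricted_mode]; (13) [session_fresh, can_read => admin_console]. Adds audit_required, token_valid, mfa_enrolled, owner, restricted_mode, admin_console.
Round 2: (5) [restricted_mode => can_delete]; (12) [admin_console => quota_ok]; (14) [mfa_enrolled, restricted_mode, sso_linked => can_publish]. Adds can_delete, quota_ok, can_publish.
Round 3: (7) [quota_ok, owner => elevated]. Adds elevated.
Round 4: (1) [elevated, can_publish => can_write]. Adds can_write.
Closure: {admin_console, audit_required, break_glass, can_delete, can_invite, can_publish, can_read, can_write, device_trusted, elevated, export_allowed, ip_allowlisted, mfa_enrolled, owner, quota_ok, restricted_mode, role_editor, session_fresh, sso_linked, token_valid} — 20 facts.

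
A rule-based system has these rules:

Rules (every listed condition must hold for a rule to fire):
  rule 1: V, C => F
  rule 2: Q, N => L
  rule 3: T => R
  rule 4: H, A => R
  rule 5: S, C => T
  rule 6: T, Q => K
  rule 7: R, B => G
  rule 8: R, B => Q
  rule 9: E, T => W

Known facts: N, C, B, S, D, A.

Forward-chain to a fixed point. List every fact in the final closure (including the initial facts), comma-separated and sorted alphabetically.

A, B, C, D, G, K, L, N, Q, R, S, T

Round 1: rule 5 [S, C => T]. New: T.
Round 2: rule 3 [T => R]. New: R.
Round 3: rule 7 [R, B => G]; rule 8 [R, B => Q]. New: G, Q.
Round 4: rule 2 [Q, N => L]; rule 6 [T, Q => K]. New: L, K.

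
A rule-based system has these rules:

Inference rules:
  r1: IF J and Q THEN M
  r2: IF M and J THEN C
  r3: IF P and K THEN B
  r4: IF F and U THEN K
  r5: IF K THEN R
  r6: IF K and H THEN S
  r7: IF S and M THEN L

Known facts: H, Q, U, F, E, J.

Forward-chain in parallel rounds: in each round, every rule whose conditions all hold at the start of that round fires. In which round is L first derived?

Round 1 — r1, r4, derive M, K.
Round 2 — r2, r5, r6, derive C, R, S.
Round 3 — r7, derive L.
L first appears in round 3.

3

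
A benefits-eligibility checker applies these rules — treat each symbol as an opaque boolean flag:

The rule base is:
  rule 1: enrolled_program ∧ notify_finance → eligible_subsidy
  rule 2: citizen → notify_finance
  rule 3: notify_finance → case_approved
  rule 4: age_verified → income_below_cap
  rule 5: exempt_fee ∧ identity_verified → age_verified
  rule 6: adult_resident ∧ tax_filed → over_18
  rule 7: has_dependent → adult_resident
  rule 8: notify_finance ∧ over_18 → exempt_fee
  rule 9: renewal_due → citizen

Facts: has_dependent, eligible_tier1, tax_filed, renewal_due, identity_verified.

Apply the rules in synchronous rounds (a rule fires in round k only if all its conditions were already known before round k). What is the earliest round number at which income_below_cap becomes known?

5

Round 1: rule 7 [has_dependent → adult_resident]; rule 9 [renewal_due → citizen]. Adds adult_resident, citizen.
Round 2: rule 2 [citizen → notify_finance]; rule 6 [adult_resident ∧ tax_filed → over_18]. Adds notify_finance, over_18.
Round 3: rule 3 [notify_finance → case_approved]; rule 8 [notify_finance ∧ over_18 → exempt_fee]. Adds case_approved, exempt_fee.
Round 4: rule 5 [exempt_fee ∧ identity_verified → age_verified]. Adds age_verified.
Round 5: rule 4 [age_verified → income_below_cap]. Adds income_below_cap.
income_below_cap first appears in round 5.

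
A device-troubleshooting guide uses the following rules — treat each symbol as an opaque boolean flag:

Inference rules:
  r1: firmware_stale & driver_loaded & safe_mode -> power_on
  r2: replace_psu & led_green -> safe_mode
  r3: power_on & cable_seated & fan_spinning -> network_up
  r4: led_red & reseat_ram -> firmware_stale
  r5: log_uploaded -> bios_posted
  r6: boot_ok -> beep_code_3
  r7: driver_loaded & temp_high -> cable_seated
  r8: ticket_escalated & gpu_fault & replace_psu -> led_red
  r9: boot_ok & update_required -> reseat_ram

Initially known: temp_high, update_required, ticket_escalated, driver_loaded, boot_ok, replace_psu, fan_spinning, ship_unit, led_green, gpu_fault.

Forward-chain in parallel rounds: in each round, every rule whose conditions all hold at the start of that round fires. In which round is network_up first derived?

Round 1 — r2, r6, r7, r8, r9, derive safe_mode, beep_code_3, cable_seated, led_red, reseat_ram.
Round 2 — r4, derive firmware_stale.
Round 3 — r1, derive power_on.
Round 4 — r3, derive network_up.
network_up first appears in round 4.

4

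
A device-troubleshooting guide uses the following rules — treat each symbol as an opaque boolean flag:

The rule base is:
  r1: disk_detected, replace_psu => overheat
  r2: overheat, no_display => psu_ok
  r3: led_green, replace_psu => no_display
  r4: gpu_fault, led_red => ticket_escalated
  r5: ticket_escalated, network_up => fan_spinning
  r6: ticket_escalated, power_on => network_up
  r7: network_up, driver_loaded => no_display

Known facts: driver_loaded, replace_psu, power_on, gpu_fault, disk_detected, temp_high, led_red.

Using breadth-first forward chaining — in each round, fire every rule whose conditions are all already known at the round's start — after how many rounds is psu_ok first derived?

4

Round 1: r1 [disk_detected, replace_psu => overheat]; r4 [gpu_fault, led_red => ticket_escalated]. New: overheat, ticket_escalated.
Round 2: r6 [ticket_escalated, power_on => network_up]. New: network_up.
Round 3: r5 [ticket_escalated, network_up => fan_spinning]; r7 [network_up, driver_loaded => no_display]. New: fan_spinning, no_display.
Round 4: r2 [overheat, no_display => psu_ok]. New: psu_ok.
psu_ok first appears in round 4.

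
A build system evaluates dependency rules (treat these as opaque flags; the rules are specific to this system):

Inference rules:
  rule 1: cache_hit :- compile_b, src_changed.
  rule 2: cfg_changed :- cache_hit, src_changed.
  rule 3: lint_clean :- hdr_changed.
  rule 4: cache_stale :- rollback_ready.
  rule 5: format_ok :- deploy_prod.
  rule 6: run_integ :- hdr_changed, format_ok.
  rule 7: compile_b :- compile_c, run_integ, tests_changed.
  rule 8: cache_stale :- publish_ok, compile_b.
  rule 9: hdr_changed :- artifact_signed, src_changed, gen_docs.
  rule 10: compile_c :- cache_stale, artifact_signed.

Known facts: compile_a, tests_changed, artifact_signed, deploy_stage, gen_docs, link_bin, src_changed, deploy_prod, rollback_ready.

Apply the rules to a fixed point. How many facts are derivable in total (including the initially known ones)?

Round 1 fires rule 4, rule 5, rule 9, giving cache_stale, format_ok, hdr_changed.
Round 2 fires rule 3, rule 6, rule 10, giving lint_clean, run_integ, compile_c.
Round 3 fires rule 7, giving compile_b.
Round 4 fires rule 1, giving cache_hit.
Round 5 fires rule 2, giving cfg_changed.
Closure: {artifact_signed, cache_hit, cache_stale, cfg_changed, compile_a, compile_b, compile_c, deploy_prod, deploy_stage, format_ok, gen_docs, hdr_changed, link_bin, lint_clean, rollback_ready, run_integ, src_changed, tests_changed} — 18 facts.

18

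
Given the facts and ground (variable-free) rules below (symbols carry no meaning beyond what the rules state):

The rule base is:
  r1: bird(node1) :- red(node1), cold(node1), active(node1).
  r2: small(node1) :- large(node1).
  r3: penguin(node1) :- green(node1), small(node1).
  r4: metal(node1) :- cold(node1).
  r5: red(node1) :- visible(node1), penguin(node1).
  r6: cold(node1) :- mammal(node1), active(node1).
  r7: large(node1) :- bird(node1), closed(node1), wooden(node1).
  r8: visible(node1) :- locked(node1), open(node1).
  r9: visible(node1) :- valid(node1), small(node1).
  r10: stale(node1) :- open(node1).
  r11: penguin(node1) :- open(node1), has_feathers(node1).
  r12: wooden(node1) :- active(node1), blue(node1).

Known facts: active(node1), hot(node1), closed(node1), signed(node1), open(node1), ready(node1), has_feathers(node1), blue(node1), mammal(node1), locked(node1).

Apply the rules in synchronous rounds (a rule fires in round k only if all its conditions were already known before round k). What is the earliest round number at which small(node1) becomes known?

5

Round 1 fires r6, r8, r10, r11, r12, giving cold(node1), visible(node1), stale(node1), penguin(node1), wooden(node1).
Round 2 fires r4, r5, giving metal(node1), red(node1).
Round 3 fires r1, giving bird(node1).
Round 4 fires r7, giving large(node1).
Round 5 fires r2, giving small(node1).
small(node1) first appears in round 5.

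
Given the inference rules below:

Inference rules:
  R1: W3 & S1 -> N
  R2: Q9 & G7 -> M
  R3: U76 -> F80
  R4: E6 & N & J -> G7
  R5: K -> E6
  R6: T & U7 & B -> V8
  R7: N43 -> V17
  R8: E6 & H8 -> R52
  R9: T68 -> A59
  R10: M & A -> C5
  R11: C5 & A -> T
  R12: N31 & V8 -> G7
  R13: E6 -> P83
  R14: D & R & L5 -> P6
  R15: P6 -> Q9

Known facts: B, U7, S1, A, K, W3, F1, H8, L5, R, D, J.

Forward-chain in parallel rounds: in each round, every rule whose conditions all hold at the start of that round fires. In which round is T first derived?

Round 1: R1 [W3 & S1 -> N]; R5 [K -> E6]; R14 [D & R & L5 -> P6]. Adds N, E6, P6.
Round 2: R4 [E6 & N & J -> G7]; R8 [E6 & H8 -> R52]; R13 [E6 -> P83]; R15 [P6 -> Q9]. Adds G7, R52, P83, Q9.
Round 3: R2 [Q9 & G7 -> M]. Adds M.
Round 4: R10 [M & A -> C5]. Adds C5.
Round 5: R11 [C5 & A -> T]. Adds T.
T first appears in round 5.

5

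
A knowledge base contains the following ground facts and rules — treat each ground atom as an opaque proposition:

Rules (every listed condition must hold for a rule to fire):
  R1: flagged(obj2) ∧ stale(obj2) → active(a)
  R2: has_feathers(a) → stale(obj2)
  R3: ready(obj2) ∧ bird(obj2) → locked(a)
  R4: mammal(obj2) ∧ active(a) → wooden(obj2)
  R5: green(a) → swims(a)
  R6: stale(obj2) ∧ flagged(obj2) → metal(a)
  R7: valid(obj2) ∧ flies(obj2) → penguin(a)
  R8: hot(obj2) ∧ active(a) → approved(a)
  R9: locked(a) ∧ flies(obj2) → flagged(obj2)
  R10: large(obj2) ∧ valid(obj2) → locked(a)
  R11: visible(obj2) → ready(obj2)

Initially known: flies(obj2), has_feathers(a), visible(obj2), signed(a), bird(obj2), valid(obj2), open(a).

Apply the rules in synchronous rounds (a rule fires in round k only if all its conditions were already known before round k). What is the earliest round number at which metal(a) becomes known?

4

Round 1: R2 [has_feathers(a) → stale(obj2)]; R7 [valid(obj2) ∧ flies(obj2) → penguin(a)]; R11 [visible(obj2) → ready(obj2)]. Adds stale(obj2), penguin(a), ready(obj2).
Round 2: R3 [ready(obj2) ∧ bird(obj2) → locked(a)]. Adds locked(a).
Round 3: R9 [locked(a) ∧ flies(obj2) → flagged(obj2)]. Adds flagged(obj2).
Round 4: R1 [flagged(obj2) ∧ stale(obj2) → active(a)]; R6 [stale(obj2) ∧ flagged(obj2) → metal(a)]. Adds active(a), metal(a).
metal(a) first appears in round 4.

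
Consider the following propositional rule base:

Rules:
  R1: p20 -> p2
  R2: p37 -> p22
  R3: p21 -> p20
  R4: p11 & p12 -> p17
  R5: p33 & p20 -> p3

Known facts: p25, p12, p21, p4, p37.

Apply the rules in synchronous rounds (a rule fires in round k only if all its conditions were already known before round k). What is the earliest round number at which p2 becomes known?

[1] R2 [p37 -> p22]; R3 [p21 -> p20]. ⇒ new: p22, p20.
[2] R1 [p20 -> p2]. ⇒ new: p2.
p2 first appears in round 2.

2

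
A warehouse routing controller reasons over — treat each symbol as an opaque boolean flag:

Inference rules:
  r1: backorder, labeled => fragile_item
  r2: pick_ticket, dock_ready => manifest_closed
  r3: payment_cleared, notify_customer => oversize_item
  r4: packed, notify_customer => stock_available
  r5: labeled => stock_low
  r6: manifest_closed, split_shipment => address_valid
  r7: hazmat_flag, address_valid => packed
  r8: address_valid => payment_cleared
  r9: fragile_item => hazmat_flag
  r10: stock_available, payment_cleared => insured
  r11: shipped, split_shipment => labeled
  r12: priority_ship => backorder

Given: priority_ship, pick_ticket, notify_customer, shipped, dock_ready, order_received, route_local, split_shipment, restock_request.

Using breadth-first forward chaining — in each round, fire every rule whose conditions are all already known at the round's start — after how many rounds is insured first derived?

Round 1: r2 [pick_ticket, dock_ready => manifest_closed]; r11 [shipped, split_shipment => labeled]; r12 [priority_ship => backorder]. Adds manifest_closed, labeled, backorder.
Round 2: r1 [backorder, labeled => fragile_item]; r5 [labeled => stock_low]; r6 [manifest_closed, split_shipment => address_valid]. Adds fragile_item, stock_low, address_valid.
Round 3: r8 [address_valid => payment_cleared]; r9 [fragile_item => hazmat_flag]. Adds payment_cleared, hazmat_flag.
Round 4: r3 [payment_cleared, notify_customer => oversize_item]; r7 [hazmat_flag, address_valid => packed]. Adds oversize_item, packed.
Round 5: r4 [packed, notify_customer => stock_available]. Adds stock_available.
Round 6: r10 [stock_available, payment_cleared => insured]. Adds insured.
insured first appears in round 6.

6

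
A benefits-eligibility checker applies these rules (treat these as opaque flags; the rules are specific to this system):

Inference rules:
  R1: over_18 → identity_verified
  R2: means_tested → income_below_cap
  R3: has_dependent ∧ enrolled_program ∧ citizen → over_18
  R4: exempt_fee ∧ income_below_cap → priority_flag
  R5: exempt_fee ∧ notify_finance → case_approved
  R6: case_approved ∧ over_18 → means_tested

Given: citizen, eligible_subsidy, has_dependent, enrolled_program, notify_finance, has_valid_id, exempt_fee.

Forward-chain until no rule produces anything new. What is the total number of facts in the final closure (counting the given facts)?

Round 1 — R3, R5, derive over_18, case_approved.
Round 2 — R1, R6, derive identity_verified, means_tested.
Round 3 — R2, derive income_below_cap.
Round 4 — R4, derive priority_flag.
Closure: {case_approved, citizen, eligible_subsidy, enrolled_program, exempt_fee, has_dependent, has_valid_id, identity_verified, income_below_cap, means_tested, notify_finance, over_18, priority_flag} — 13 facts.

13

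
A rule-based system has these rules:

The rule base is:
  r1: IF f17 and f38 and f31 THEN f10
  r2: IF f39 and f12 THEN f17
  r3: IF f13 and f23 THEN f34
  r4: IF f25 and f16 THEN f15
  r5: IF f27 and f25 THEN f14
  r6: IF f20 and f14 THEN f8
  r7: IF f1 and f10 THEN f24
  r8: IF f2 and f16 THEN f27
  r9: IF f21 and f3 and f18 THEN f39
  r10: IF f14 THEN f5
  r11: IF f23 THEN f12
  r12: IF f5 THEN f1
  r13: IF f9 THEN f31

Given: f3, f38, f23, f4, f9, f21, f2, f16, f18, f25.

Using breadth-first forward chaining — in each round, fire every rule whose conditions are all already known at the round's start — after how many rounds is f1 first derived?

Round 1 fires r4, r8, r9, r11, r13, giving f15, f27, f39, f12, f31.
Round 2 fires r2, r5, giving f17, f14.
Round 3 fires r1, r10, giving f10, f5.
Round 4 fires r12, giving f1.
f1 first appears in round 4.

4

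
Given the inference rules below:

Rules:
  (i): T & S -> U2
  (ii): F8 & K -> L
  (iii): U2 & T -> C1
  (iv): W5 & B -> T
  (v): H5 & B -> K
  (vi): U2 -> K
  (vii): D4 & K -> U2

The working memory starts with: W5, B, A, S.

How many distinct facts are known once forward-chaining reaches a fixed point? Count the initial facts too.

8

Round 1 fires (iv), giving T.
Round 2 fires (i), giving U2.
Round 3 fires (iii), (vi), giving C1, K.
Closure: {A, B, C1, K, S, T, U2, W5} — 8 facts.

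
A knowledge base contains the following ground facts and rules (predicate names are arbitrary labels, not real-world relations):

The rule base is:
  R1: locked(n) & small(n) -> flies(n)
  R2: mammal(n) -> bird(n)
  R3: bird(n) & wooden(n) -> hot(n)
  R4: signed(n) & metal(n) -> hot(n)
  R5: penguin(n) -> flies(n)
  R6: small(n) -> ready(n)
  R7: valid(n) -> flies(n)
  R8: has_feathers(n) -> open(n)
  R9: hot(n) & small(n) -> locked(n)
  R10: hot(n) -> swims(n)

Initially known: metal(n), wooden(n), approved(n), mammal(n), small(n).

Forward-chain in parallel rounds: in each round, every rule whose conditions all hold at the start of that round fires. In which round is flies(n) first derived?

4

Round 1: R2 [mammal(n) -> bird(n)]; R6 [small(n) -> ready(n)]. Adds bird(n), ready(n).
Round 2: R3 [bird(n) & wooden(n) -> hot(n)]. Adds hot(n).
Round 3: R9 [hot(n) & small(n) -> locked(n)]; R10 [hot(n) -> swims(n)]. Adds locked(n), swims(n).
Round 4: R1 [locked(n) & small(n) -> flies(n)]. Adds flies(n).
flies(n) first appears in round 4.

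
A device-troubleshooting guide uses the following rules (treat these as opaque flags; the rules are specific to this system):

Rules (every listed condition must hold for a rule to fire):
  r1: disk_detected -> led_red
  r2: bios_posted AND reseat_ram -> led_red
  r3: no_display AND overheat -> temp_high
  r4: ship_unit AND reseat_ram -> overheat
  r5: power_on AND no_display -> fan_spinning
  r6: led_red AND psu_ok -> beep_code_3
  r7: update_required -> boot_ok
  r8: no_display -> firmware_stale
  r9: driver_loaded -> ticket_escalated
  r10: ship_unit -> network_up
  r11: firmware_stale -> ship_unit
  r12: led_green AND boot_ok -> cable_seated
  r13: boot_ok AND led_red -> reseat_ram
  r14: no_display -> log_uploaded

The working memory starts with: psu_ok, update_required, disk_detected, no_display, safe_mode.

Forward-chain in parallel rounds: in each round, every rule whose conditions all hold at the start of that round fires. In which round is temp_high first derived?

Round 1: r1 [disk_detected -> led_red]; r7 [update_required -> boot_ok]; r8 [no_display -> firmware_stale]; r14 [no_display -> log_uploaded]. New: led_red, boot_ok, firmware_stale, log_uploaded.
Round 2: r6 [led_red AND psu_ok -> beep_code_3]; r11 [firmware_stale -> ship_unit]; r13 [boot_ok AND led_red -> reseat_ram]. New: beep_code_3, ship_unit, reseat_ram.
Round 3: r4 [ship_unit AND reseat_ram -> overheat]; r10 [ship_unit -> network_up]. New: overheat, network_up.
Round 4: r3 [no_display AND overheat -> temp_high]. New: temp_high.
temp_high first appears in round 4.

4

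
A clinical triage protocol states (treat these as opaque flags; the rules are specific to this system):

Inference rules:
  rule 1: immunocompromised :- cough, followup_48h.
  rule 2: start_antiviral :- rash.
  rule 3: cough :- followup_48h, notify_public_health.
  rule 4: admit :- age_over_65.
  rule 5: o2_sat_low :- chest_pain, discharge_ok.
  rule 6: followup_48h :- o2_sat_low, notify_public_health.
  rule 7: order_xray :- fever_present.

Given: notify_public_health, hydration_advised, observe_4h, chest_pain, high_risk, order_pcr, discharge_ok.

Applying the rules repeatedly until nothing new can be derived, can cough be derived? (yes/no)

Round 1 fires rule 5, giving o2_sat_low.
Round 2 fires rule 6, giving followup_48h.
Round 3 fires rule 3, giving cough.
Round 4 fires rule 1, giving immunocompromised.
cough appears in round 3, so it is derivable.

yes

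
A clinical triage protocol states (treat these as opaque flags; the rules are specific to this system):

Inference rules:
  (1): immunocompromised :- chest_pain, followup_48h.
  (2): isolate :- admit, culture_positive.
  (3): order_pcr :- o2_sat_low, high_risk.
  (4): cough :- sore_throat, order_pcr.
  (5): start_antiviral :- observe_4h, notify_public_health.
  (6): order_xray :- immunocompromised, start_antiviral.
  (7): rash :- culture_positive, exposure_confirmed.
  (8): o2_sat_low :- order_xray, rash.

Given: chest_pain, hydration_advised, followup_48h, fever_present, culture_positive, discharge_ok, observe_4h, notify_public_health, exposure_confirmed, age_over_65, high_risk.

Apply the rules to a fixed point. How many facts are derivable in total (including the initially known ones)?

Round 1 — (1), (5), (7), derive immunocompromised, start_antiviral, rash.
Round 2 — (6), derive order_xray.
Round 3 — (8), derive o2_sat_low.
Round 4 — (3), derive order_pcr.
Closure: {age_over_65, chest_pain, culture_positive, discharge_ok, exposure_confirmed, fever_present, followup_48h, high_risk, hydration_advised, immunocompromised, notify_public_health, o2_sat_low, observe_4h, order_pcr, order_xray, rash, start_antiviral} — 17 facts.

17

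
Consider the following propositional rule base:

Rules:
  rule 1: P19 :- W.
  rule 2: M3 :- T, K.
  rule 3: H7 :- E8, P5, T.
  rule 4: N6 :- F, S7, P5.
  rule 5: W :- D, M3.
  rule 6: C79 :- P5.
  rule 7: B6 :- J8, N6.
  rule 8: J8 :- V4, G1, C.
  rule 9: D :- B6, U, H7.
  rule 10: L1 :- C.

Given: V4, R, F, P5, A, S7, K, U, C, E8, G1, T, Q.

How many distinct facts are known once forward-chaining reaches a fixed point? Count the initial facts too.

[1] rule 2 [M3 :- T, K.]; rule 3 [H7 :- E8, P5, T.]; rule 4 [N6 :- F, S7, P5.]; rule 6 [C79 :- P5.]; rule 8 [J8 :- V4, G1, C.]; rule 10 [L1 :- C.]. ⇒ new: M3, H7, N6, C79, J8, L1.
[2] rule 7 [B6 :- J8, N6.]. ⇒ new: B6.
[3] rule 9 [D :- B6, U, H7.]. ⇒ new: D.
[4] rule 5 [W :- D, M3.]. ⇒ new: W.
[5] rule 1 [P19 :- W.]. ⇒ new: P19.
Closure: {A, B6, C, C79, D, E8, F, G1, H7, J8, K, L1, M3, N6, P19, P5, Q, R, S7, T, U, V4, W} — 23 facts.

23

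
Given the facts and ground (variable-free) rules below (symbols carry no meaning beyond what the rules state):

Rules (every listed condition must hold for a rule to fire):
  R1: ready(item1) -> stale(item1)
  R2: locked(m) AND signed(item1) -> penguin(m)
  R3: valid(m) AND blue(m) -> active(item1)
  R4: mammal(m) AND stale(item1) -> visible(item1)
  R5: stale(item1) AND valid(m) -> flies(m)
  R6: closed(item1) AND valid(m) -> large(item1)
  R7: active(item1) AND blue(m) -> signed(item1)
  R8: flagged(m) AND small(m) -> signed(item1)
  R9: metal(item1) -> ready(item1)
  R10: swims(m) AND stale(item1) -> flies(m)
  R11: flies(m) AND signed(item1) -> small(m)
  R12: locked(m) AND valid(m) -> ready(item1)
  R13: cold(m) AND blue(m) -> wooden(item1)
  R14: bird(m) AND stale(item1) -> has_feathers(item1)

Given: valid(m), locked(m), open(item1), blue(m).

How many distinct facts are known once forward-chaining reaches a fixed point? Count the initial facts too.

11

Round 1: R3 [valid(m) AND blue(m) -> active(item1)]; R12 [locked(m) AND valid(m) -> ready(item1)]. Adds active(item1), ready(item1).
Round 2: R1 [ready(item1) -> stale(item1)]; R7 [active(item1) AND blue(m) -> signed(item1)]. Adds stale(item1), signed(item1).
Round 3: R2 [locked(m) AND signed(item1) -> penguin(m)]; R5 [stale(item1) AND valid(m) -> flies(m)]. Adds penguin(m), flies(m).
Round 4: R11 [flies(m) AND signed(item1) -> small(m)]. Adds small(m).
Closure: {active(item1), blue(m), flies(m), locked(m), open(item1), penguin(m), ready(item1), signed(item1), small(m), stale(item1), valid(m)} — 11 facts.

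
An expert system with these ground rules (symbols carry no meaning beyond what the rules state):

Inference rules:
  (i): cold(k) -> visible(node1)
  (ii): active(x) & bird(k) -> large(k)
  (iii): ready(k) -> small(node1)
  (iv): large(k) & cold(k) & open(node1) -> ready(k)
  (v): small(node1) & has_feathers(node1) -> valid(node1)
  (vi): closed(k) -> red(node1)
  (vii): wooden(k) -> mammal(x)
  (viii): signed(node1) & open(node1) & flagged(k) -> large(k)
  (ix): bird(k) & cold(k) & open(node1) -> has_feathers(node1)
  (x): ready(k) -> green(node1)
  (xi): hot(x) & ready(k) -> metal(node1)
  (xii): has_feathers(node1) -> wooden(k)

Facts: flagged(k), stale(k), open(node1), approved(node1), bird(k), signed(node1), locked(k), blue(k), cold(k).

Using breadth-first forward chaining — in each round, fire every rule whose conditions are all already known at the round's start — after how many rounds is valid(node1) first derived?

4

Round 1 — (i), (viii), (ix), derive visible(node1), large(k), has_feathers(node1).
Round 2 — (iv), (xii), derive ready(k), wooden(k).
Round 3 — (iii), (vii), (x), derive small(node1), mammal(x), green(node1).
Round 4 — (v), derive valid(node1).
valid(node1) first appears in round 4.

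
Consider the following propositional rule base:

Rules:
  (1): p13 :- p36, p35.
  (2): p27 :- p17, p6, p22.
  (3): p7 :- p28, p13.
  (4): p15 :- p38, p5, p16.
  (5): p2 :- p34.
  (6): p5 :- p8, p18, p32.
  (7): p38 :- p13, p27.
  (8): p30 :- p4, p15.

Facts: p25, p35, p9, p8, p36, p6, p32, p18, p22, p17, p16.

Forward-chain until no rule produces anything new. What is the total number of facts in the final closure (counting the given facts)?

[1] (1) [p13 :- p36, p35.]; (2) [p27 :- p17, p6, p22.]; (6) [p5 :- p8, p18, p32.]. ⇒ new: p13, p27, p5.
[2] (7) [p38 :- p13, p27.]. ⇒ new: p38.
[3] (4) [p15 :- p38, p5, p16.]. ⇒ new: p15.
Closure: {p13, p15, p16, p17, p18, p22, p25, p27, p32, p35, p36, p38, p5, p6, p8, p9} — 16 facts.

16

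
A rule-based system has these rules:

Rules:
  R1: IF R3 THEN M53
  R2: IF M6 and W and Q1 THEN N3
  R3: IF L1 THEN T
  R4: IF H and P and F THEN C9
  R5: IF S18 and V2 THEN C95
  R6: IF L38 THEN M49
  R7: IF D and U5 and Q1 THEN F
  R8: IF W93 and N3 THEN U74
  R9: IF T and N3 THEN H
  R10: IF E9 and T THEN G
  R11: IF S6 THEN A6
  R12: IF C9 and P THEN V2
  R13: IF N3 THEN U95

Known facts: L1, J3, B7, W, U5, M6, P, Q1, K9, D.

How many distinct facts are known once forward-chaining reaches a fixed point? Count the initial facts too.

17

Round 1: R2 [IF M6 and W and Q1 THEN N3]; R3 [IF L1 THEN T]; R7 [IF D and U5 and Q1 THEN F]. New: N3, T, F.
Round 2: R9 [IF T and N3 THEN H]; R13 [IF N3 THEN U95]. New: H, U95.
Round 3: R4 [IF H and P and F THEN C9]. New: C9.
Round 4: R12 [IF C9 and P THEN V2]. New: V2.
Closure: {B7, C9, D, F, H, J3, K9, L1, M6, N3, P, Q1, T, U5, U95, V2, W} — 17 facts.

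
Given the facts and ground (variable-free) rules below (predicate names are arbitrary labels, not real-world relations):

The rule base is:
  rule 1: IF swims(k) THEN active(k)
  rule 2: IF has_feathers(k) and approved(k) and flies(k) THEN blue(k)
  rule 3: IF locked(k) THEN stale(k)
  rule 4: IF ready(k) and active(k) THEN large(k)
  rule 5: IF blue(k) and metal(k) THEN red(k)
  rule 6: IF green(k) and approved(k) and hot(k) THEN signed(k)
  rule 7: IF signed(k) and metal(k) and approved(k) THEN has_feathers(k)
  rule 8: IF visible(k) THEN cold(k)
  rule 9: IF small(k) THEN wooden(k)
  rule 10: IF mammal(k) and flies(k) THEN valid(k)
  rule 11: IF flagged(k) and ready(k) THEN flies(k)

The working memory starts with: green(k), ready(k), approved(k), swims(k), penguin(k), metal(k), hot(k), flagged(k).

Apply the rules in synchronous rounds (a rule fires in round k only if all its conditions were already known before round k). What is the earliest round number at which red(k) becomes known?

Round 1 — rule 1, rule 6, rule 11, derive active(k), signed(k), flies(k).
Round 2 — rule 4, rule 7, derive large(k), has_feathers(k).
Round 3 — rule 2, derive blue(k).
Round 4 — rule 5, derive red(k).
red(k) first appears in round 4.

4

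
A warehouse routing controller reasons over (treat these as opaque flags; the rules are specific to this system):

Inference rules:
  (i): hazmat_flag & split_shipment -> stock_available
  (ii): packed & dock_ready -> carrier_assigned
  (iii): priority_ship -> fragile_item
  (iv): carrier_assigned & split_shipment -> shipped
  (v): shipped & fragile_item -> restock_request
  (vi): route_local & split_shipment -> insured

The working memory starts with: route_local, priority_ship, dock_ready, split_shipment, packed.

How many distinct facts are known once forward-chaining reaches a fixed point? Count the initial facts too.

[1] (ii) [packed & dock_ready -> carrier_assigned]; (iii) [priority_ship -> fragile_item]; (vi) [route_local & split_shipment -> insured]. ⇒ new: carrier_assigned, fragile_item, insured.
[2] (iv) [carrier_assigned & split_shipment -> shipped]. ⇒ new: shipped.
[3] (v) [shipped & fragile_item -> restock_request]. ⇒ new: restock_request.
Closure: {carrier_assigned, dock_ready, fragile_item, insured, packed, priority_ship, restock_request, route_local, shipped, split_shipment} — 10 facts.

10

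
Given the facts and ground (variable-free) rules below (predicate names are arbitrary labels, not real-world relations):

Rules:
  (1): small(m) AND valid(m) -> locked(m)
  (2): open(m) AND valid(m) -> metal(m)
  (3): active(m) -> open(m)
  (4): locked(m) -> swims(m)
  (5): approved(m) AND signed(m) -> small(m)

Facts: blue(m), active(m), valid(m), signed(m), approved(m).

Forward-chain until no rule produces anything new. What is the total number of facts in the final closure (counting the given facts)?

10

Round 1 — (3), (5), derive open(m), small(m).
Round 2 — (1), (2), derive locked(m), metal(m).
Round 3 — (4), derive swims(m).
Closure: {active(m), approved(m), blue(m), locked(m), metal(m), open(m), signed(m), small(m), swims(m), valid(m)} — 10 facts.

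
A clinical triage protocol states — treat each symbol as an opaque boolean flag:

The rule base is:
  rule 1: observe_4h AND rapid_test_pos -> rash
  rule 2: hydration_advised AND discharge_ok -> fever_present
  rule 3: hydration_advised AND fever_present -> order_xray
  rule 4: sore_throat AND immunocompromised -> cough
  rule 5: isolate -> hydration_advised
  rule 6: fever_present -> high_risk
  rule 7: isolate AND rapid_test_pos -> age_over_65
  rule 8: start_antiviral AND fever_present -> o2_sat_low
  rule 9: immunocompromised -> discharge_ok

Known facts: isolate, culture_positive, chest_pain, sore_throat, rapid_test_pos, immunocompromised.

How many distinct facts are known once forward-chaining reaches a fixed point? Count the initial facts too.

Round 1: rule 4 [sore_throat AND immunocompromised -> cough]; rule 5 [isolate -> hydration_advised]; rule 7 [isolate AND rapid_test_pos -> age_over_65]; rule 9 [immunocompromised -> discharge_ok]. Adds cough, hydration_advised, age_over_65, discharge_ok.
Round 2: rule 2 [hydration_advised AND discharge_ok -> fever_present]. Adds fever_present.
Round 3: rule 3 [hydration_advised AND fever_present -> order_xray]; rule 6 [fever_present -> high_risk]. Adds order_xray, high_risk.
Closure: {age_over_65, chest_pain, cough, culture_positive, discharge_ok, fever_present, high_risk, hydration_advised, immunocompromised, isolate, order_xray, rapid_test_pos, sore_throat} — 13 facts.

13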